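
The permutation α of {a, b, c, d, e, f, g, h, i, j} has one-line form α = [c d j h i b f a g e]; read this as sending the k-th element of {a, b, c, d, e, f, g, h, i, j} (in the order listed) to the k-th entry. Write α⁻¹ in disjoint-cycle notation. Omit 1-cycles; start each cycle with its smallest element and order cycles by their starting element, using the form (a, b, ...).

First write α in disjoint cycles: (a, c, j, e, i, g, f, b, d, h).
The inverse reverses every cycle; in canonical form, α⁻¹ = (a, h, d, b, f, g, i, e, j, c).

(a, h, d, b, f, g, i, e, j, c)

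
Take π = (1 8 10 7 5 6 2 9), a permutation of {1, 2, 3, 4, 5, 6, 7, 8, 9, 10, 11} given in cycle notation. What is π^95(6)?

5

6 lies in the 8-cycle (1 8 10 7 5 6 2 9).
Powers repeat with period 8 on this cycle, and 95 mod 8 = 7, so π^95(6) = π^7(6).
Advancing 7 steps from 6: 6 → 2 → 9 → 1 → 8 → 10 → 7 → 5.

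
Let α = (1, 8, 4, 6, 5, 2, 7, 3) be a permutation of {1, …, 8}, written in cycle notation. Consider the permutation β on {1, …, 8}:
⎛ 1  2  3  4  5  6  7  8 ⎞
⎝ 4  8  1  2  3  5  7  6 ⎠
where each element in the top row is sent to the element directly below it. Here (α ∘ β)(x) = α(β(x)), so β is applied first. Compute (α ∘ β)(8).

5

β(8) = 6, then α(6) = 5; composing gives (α ∘ β)(8) = 5.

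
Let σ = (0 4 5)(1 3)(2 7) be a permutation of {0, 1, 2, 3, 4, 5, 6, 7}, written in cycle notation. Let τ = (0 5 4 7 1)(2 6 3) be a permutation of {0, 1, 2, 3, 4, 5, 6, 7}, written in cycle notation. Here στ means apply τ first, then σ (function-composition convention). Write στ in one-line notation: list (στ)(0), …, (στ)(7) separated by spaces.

0 4 6 7 2 5 1 3

For each element, apply τ then σ: 0 → 5 → 0; 1 → 0 → 4; 2 → 6 → 6; 3 → 2 → 7; 4 → 7 → 2; 5 → 4 → 5; 6 → 3 → 1; 7 → 1 → 3.
So στ in one-line form is 0 4 6 7 2 5 1 3.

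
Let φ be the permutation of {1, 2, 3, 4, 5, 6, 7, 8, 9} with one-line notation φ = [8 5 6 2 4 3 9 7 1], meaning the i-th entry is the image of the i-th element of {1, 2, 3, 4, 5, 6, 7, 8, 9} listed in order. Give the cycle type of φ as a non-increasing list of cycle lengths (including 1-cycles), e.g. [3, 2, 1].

The disjoint cycles are (1, 8, 7, 9)(2, 5, 4)(3, 6), with lengths 4, 3, 2 in non-increasing order.

[4, 3, 2]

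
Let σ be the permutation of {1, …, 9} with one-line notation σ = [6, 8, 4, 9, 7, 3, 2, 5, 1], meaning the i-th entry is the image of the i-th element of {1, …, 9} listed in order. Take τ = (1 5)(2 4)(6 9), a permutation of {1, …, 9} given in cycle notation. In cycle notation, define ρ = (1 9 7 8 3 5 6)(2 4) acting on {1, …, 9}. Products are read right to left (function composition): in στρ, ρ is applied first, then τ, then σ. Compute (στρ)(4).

Chase 4: ρ(4) = 2; τ(2) = 4; σ(4) = 9. Hence (στρ)(4) = 9.

9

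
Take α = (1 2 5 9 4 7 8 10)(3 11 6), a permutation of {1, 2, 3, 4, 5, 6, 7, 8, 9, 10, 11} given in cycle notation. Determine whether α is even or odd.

The cycle lengths are 8, 3.
A cycle is odd iff its length is even; α has 1 even-length cycle, so sgn(α) = (−1)^1 and α is odd.

odd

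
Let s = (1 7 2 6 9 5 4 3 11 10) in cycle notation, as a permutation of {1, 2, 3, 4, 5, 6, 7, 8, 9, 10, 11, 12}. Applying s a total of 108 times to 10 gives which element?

3

10 lies in the 10-cycle (1 7 2 6 9 5 4 3 11 10).
Powers repeat with period 10 on this cycle, and 108 mod 10 = 8, so s^108(10) = s^8(10).
Advancing 8 steps from 10: 10 → 1 → 7 → 2 → 6 → 9 → 5 → 4 → 3.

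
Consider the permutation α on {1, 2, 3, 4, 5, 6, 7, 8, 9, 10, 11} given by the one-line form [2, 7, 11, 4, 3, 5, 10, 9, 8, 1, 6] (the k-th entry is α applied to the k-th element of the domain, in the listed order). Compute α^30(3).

6

Tracing 3 → 11 → … returns to 3 after 4 steps, so 3 lies in a 4-cycle (3, 11, 6, 5).
Since the cycle has length 4, α^30 acts on it the same as α^2 (30 mod 4 = 2).
Advancing 2 steps from 3: 3 → 11 → 6.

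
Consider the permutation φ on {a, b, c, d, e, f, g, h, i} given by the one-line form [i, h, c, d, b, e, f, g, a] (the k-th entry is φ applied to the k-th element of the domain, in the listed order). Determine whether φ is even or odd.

In disjoint-cycle form the cycle lengths are 5, 2, 1, 1.
A cycle of length ℓ contributes ℓ−1 transpositions, so φ is a product of 4 + 1 = 5 transpositions — odd.

odd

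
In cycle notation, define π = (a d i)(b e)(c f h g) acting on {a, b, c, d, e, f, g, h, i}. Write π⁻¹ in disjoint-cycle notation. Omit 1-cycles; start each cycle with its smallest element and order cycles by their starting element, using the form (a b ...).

The inverse reverses each cycle.
Reversing each cycle of π and rotating so the smallest element leads gives (a i d)(b e)(c g h f).

(a i d)(b e)(c g h f)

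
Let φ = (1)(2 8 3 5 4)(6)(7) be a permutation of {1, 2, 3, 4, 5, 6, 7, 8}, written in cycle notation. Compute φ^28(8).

8 lies in the 5-cycle (2 8 3 5 4).
Since the cycle has length 5, φ^28 acts on it the same as φ^3 (28 mod 5 = 3).
Advancing 3 steps from 8: 8 → 3 → 5 → 4.

4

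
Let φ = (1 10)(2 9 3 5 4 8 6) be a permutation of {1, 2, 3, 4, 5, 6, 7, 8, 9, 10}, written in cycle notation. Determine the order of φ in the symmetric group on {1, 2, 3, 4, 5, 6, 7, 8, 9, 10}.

The cycle type of φ is (7, 2, 1).
The order is lcm(7, 2) = 14.

14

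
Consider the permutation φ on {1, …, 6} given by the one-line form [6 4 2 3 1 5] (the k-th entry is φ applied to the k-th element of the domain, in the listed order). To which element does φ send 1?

1 is element number 1 of the domain, and entry number 1 of the one-line form is 6, so φ(1) = 6.

6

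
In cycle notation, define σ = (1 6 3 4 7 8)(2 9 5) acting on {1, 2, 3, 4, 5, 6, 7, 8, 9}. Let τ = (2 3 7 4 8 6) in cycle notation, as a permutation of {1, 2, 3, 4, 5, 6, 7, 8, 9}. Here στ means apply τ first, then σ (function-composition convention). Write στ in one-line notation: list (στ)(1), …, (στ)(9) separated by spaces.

6 4 8 1 2 9 7 3 5

For each element, apply τ then σ: 1 → 1 → 6; 2 → 3 → 4; 3 → 7 → 8; 4 → 8 → 1; 5 → 5 → 2; 6 → 2 → 9; 7 → 4 → 7; 8 → 6 → 3; 9 → 9 → 5.
Collecting the images, στ = [6 4 8 1 2 9 7 3 5].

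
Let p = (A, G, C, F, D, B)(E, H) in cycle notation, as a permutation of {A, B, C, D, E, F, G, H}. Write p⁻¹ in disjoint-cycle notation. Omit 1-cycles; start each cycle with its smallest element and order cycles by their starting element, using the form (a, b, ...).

If p sends a → b within a cycle, p⁻¹ sends b → a; equivalently, reverse each cycle.
Reversing each cycle of p and rotating so the smallest element leads gives (A, B, D, F, C, G)(E, H).

(A, B, D, F, C, G)(E, H)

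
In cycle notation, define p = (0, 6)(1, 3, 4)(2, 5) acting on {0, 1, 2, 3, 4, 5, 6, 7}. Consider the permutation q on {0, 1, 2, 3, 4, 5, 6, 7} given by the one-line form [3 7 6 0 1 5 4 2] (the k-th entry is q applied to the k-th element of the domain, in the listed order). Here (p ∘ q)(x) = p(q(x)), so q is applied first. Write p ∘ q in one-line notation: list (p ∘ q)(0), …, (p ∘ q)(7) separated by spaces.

4 7 0 6 3 2 1 5

For each element, apply q then p: 0 → 3 → 4; 1 → 7 → 7; 2 → 6 → 0; 3 → 0 → 6; 4 → 1 → 3; 5 → 5 → 2; 6 → 4 → 1; 7 → 2 → 5.
Collecting the images, p ∘ q = [4 7 0 6 3 2 1 5].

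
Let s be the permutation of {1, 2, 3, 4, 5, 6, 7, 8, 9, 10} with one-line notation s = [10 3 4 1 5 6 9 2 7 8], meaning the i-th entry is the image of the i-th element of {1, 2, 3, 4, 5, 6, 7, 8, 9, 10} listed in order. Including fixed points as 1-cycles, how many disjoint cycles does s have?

The cycle decomposition is (1, 10, 8, 2, 3, 4)(5)(6)(7, 9), which has 4 cycles (counting 1-cycles).

4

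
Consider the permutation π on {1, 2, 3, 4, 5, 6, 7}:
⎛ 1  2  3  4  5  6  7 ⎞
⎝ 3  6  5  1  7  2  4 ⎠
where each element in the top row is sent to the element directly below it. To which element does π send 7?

The entry below 7 in the array is 4, so π(7) = 4.

4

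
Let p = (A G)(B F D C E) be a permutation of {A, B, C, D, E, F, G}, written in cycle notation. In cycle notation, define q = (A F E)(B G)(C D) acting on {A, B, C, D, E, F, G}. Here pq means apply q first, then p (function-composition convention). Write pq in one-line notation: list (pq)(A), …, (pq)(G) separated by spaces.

D A C E G B F

(pq)(x) = p(q(x)). Computing each image: p(q(A)) = p(F) = D, p(q(B)) = p(G) = A, p(q(C)) = p(D) = C, p(q(D)) = p(C) = E, p(q(E)) = p(A) = G, p(q(F)) = p(E) = B, p(q(G)) = p(B) = F.
Hence pq = [D A C E G B F].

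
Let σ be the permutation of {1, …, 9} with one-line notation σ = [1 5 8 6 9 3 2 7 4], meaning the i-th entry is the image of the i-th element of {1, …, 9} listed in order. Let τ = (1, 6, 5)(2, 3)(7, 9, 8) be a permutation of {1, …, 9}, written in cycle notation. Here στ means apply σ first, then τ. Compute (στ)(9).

σ(9) = 4, then τ(4) = 4; composing gives (στ)(9) = 4.

4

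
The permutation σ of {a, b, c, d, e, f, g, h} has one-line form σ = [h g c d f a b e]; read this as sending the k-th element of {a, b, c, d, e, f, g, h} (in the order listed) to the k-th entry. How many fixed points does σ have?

2

The fixed points (elements with σ(x) = x) are {c, d}, so there are 2.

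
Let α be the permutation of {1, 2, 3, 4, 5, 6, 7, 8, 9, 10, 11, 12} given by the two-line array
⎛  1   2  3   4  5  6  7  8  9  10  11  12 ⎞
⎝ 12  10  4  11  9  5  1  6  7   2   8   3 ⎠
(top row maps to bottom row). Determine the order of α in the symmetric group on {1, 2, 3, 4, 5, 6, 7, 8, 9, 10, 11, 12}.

10

Writing α as disjoint cycles, the cycle lengths are 10, 2.
The order of α is the least common multiple of its cycle lengths: lcm(10, 2) = 10.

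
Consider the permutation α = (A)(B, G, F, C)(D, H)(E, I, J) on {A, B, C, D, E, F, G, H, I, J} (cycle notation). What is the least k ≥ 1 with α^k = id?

The cycle type of α is (4, 3, 2, 1).
The order is lcm(4, 3, 2) = 12.

12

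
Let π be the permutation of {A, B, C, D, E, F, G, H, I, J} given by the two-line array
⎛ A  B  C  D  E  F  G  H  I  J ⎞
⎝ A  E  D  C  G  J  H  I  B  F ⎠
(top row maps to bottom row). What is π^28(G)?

B

Tracing G → H → … returns to G after 5 steps, so G lies in a 5-cycle (B E G H I).
Powers repeat with period 5 on this cycle, and 28 mod 5 = 3, so π^28(G) = π^3(G).
Stepping 3 places around the cycle: G → H → I → B.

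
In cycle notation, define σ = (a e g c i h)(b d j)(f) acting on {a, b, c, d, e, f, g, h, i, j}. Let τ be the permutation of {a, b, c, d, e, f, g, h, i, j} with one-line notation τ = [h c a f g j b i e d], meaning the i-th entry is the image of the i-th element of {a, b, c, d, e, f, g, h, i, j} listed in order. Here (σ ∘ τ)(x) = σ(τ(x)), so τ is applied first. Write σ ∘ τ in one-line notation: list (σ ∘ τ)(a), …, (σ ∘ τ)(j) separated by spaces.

a i e f c b d h g j

For each element, apply τ then σ: a → h → a; b → c → i; c → a → e; d → f → f; e → g → c; f → j → b; g → b → d; h → i → h; i → e → g; j → d → j.
Collecting the images, σ ∘ τ = [a i e f c b d h g j].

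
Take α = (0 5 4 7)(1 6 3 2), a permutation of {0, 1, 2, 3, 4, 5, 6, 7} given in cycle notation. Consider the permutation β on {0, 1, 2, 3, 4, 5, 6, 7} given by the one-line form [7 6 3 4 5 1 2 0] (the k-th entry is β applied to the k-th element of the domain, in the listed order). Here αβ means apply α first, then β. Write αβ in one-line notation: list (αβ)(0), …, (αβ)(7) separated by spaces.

(αβ)(x) = β(α(x)). Computing each image: β(α(0)) = β(5) = 1, β(α(1)) = β(6) = 2, β(α(2)) = β(1) = 6, β(α(3)) = β(2) = 3, β(α(4)) = β(7) = 0, β(α(5)) = β(4) = 5, β(α(6)) = β(3) = 4, β(α(7)) = β(0) = 7.
Hence αβ = [1 2 6 3 0 5 4 7].

1 2 6 3 0 5 4 7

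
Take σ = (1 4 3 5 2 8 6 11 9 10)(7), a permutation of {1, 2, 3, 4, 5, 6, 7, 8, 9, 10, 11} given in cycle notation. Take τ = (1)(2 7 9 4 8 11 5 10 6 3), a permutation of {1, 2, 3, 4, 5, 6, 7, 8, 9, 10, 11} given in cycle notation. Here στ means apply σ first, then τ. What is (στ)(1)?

σ(1) = 4, then τ(4) = 8; composing gives (στ)(1) = 8.

8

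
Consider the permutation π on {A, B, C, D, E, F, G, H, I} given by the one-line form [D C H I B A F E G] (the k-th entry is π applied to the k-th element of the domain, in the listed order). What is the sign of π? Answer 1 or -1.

In disjoint-cycle form the cycle lengths are 5, 4.
A cycle is odd iff its length is even; π has 1 even-length cycle, so sgn(π) = (−1)^1 and π is odd.

-1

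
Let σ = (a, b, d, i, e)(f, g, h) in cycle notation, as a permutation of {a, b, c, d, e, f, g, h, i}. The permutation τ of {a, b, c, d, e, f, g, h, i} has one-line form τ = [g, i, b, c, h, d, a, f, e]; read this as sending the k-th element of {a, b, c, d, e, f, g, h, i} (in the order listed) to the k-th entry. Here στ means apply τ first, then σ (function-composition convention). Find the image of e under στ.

(στ)(e) = σ(τ(e)). τ(e) = h, then σ(h) = f. So (στ)(e) = f.

f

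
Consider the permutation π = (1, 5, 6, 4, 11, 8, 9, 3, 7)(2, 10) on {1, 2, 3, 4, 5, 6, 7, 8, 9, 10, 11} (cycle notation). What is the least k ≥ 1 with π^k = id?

18

The cycle type of π is (9, 2).
The order of π is the least common multiple of its cycle lengths: lcm(9, 2) = 18.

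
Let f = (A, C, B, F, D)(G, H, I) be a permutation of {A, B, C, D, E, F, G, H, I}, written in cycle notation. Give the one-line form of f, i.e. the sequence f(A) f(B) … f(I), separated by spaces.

Reading each image from the cycles: A→C, B→F, C→B, D→A, E→E, F→D, G→H, H→I, I→G.
So the one-line form is C F B A E D H I G.

C F B A E D H I G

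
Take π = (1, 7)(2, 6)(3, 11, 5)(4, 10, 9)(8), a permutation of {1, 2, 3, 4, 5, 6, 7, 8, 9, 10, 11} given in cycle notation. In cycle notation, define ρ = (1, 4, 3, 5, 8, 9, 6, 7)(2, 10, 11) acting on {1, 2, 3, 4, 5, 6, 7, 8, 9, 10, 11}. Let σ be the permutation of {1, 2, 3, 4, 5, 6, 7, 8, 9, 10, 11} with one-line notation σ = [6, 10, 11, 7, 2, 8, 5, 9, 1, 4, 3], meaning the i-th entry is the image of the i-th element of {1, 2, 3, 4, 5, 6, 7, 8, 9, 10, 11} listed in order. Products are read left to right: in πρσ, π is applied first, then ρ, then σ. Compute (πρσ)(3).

Apply the permutations in order: π(3) = 11, then ρ(11) = 2, then σ(2) = 10. So (πρσ)(3) = 10.

10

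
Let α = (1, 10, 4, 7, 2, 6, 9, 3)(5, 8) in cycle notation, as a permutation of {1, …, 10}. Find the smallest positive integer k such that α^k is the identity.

The cycle type of α is (8, 2).
Since disjoint cycles commute, ord(α) = lcm(8, 2) = 8.

8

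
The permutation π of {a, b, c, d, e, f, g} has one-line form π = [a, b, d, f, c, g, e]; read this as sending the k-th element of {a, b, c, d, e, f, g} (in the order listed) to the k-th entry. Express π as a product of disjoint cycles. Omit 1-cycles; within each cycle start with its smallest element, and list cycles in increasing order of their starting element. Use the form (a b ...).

Start at c and follow images: c → d → f → g → e → c, giving the cycle (c d f g e).
Repeating from the next unused element and collecting all non-trivial cycles gives (c d f g e).

(c d f g e)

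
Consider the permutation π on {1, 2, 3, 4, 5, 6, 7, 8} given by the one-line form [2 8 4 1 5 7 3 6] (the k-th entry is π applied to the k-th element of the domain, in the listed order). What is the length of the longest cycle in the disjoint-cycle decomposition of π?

Decomposing into disjoint cycles gives (1, 2, 8, 6, 7, 3, 4); the longest has length 7.

7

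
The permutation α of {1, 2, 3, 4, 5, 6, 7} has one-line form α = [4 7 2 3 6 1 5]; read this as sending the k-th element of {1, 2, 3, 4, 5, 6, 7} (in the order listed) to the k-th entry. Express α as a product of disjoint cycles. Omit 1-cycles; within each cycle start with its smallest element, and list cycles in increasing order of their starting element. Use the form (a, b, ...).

Iterating α from 1 gives 1 → 4 → 3 → 2 → 7 → 5 → 6 → 1; that is the 7-cycle (1, 4, 3, 2, 7, 5, 6).
Repeating from the next unused element and collecting all non-trivial cycles gives (1, 4, 3, 2, 7, 5, 6).

(1, 4, 3, 2, 7, 5, 6)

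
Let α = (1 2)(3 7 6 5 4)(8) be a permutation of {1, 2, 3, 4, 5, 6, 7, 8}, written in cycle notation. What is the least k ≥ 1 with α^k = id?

10

The disjoint cycles have lengths 5, 2, 1.
Since disjoint cycles commute, ord(α) = lcm(5, 2) = 10.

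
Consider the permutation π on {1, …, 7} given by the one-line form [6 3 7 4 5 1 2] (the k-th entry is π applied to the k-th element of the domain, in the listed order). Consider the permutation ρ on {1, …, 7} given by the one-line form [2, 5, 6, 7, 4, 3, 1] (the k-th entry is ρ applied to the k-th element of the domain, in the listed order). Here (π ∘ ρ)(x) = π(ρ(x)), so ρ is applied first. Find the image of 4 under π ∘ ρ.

First apply ρ: ρ(4) = 7, then π(7) = 2. Thus (π ∘ ρ)(4) = 2.

2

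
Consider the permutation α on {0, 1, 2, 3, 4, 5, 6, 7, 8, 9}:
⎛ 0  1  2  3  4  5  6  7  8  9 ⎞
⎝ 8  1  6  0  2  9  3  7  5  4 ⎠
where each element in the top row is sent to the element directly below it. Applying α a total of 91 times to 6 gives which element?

8

Tracing 6 → 3 → … returns to 6 after 8 steps, so 6 lies in an 8-cycle (0, 8, 5, 9, 4, 2, 6, 3).
Since the cycle has length 8, α^91 acts on it the same as α^3 (91 mod 8 = 3).
Advancing 3 steps from 6: 6 → 3 → 0 → 8.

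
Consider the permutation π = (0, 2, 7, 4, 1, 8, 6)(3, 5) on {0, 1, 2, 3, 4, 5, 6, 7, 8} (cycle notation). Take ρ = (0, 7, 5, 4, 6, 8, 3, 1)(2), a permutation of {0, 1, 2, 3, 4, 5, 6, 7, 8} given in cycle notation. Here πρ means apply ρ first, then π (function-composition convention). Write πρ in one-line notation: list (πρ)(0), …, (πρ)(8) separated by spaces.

4 2 7 8 0 1 6 3 5

Chase each element through ρ then π: 0 → 7 → 4; 1 → 0 → 2; 2 → 2 → 7; 3 → 1 → 8; 4 → 6 → 0; 5 → 4 → 1; 6 → 8 → 6; 7 → 5 → 3; 8 → 3 → 5.
Collecting the images, πρ = [4 2 7 8 0 1 6 3 5].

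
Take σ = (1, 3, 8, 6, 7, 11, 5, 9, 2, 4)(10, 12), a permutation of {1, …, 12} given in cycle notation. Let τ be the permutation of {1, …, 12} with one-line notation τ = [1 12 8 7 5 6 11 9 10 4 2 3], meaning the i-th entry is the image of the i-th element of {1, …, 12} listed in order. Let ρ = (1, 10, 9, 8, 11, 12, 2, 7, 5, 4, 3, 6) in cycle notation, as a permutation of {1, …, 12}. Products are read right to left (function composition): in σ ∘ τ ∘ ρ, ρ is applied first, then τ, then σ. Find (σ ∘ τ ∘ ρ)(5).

11

Apply the permutations in order: ρ(5) = 4, then τ(4) = 7, then σ(7) = 11. So (σ ∘ τ ∘ ρ)(5) = 11.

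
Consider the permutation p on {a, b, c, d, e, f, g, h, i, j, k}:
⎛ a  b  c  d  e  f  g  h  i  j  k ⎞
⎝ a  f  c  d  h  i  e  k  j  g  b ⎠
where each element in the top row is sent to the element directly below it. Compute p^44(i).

Tracing i → j → … returns to i after 8 steps, so i lies in an 8-cycle (b f i j g e h k).
Since the cycle has length 8, p^44 acts on it the same as p^4 (44 mod 8 = 4).
Advancing 4 steps from i: i → j → g → e → h.

h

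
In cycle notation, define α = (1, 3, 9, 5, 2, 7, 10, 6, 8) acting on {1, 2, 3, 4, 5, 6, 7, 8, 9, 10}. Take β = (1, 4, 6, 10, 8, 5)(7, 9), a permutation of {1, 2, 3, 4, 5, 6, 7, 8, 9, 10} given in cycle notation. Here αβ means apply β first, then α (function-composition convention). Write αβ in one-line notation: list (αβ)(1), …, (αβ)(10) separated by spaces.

(αβ)(x) = α(β(x)). Computing each image: α(β(1)) = α(4) = 4, α(β(2)) = α(2) = 7, α(β(3)) = α(3) = 9, α(β(4)) = α(6) = 8, α(β(5)) = α(1) = 3, α(β(6)) = α(10) = 6, α(β(7)) = α(9) = 5, α(β(8)) = α(5) = 2, α(β(9)) = α(7) = 10, α(β(10)) = α(8) = 1.
Hence αβ = [4 7 9 8 3 6 5 2 10 1].

4 7 9 8 3 6 5 2 10 1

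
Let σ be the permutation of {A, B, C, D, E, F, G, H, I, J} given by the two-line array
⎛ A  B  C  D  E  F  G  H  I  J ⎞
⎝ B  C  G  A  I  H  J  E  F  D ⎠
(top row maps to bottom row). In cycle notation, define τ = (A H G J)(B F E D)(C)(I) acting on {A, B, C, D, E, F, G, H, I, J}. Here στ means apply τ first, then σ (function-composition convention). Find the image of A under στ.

E

(στ)(A) = σ(τ(A)). τ(A) = H, then σ(H) = E. So (στ)(A) = E.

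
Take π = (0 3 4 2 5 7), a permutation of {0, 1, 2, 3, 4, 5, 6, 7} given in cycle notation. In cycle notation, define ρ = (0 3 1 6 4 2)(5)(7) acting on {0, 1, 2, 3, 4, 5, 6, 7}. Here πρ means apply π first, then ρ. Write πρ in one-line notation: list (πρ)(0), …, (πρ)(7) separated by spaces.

1 6 5 2 0 7 4 3

(πρ)(x) = ρ(π(x)). Computing each image: ρ(π(0)) = ρ(3) = 1, ρ(π(1)) = ρ(1) = 6, ρ(π(2)) = ρ(5) = 5, ρ(π(3)) = ρ(4) = 2, ρ(π(4)) = ρ(2) = 0, ρ(π(5)) = ρ(7) = 7, ρ(π(6)) = ρ(6) = 4, ρ(π(7)) = ρ(0) = 3.
Hence πρ = [1 6 5 2 0 7 4 3].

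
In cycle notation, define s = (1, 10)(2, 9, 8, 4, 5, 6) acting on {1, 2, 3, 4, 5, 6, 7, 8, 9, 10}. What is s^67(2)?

9

2 lies in the 6-cycle (2, 9, 8, 4, 5, 6).
On a 6-cycle, s^6 is the identity, so s^67 = s^1 there (67 ≡ 1 mod 6).
Stepping 1 place around the cycle: 2 → 9.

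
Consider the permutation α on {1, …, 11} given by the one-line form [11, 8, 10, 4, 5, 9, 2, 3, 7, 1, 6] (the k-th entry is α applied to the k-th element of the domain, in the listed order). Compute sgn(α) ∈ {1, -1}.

In disjoint-cycle form the cycle lengths are 9, 1, 1.
A cycle of length ℓ contributes ℓ−1 transpositions, so α is a product of 8 transpositions — even.

1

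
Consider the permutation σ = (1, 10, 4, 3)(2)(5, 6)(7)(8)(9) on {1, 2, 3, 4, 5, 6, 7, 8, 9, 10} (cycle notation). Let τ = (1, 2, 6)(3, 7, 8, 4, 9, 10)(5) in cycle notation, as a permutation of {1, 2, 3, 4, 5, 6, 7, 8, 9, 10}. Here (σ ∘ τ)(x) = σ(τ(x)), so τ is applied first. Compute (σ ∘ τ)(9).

(σ ∘ τ)(9) = σ(τ(9)). τ(9) = 10, then σ(10) = 4. So (σ ∘ τ)(9) = 4.

4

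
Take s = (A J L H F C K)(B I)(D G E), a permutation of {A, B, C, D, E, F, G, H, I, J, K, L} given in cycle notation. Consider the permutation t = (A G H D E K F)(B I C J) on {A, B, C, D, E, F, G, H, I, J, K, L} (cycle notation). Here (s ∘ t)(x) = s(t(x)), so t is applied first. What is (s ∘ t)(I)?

K

t(I) = C, then s(C) = K; composing gives (s ∘ t)(I) = K.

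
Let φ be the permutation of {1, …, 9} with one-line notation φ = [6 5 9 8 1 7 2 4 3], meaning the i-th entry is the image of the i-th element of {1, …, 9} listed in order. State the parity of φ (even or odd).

In disjoint-cycle form the cycle lengths are 5, 2, 2.
A cycle of length ℓ contributes ℓ−1 transpositions, so φ is a product of 4 + 1 + 1 = 6 transpositions — even.

even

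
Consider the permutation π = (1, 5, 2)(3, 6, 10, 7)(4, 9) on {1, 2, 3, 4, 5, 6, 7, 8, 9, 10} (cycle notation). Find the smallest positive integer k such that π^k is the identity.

The cycle type of π is (4, 3, 2, 1).
Since disjoint cycles commute, ord(π) = lcm(4, 3, 2) = 12.

12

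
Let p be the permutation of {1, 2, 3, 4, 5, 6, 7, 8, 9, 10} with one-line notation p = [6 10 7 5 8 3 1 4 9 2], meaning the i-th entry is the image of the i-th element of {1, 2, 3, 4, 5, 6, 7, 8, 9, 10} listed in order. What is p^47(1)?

Tracing 1 → 6 → … returns to 1 after 4 steps, so 1 lies in a 4-cycle (1, 6, 3, 7).
Powers repeat with period 4 on this cycle, and 47 mod 4 = 3, so p^47(1) = p^3(1).
Stepping 3 places around the cycle: 1 → 6 → 3 → 7.

7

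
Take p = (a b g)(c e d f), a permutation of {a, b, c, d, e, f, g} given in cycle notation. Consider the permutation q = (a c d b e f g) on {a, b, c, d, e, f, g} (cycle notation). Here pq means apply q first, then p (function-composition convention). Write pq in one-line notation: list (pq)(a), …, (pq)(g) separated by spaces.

e d f g c a b

Chase each element through q then p: a → c → e; b → e → d; c → d → f; d → b → g; e → f → c; f → g → a; g → a → b.
Collecting the images, pq = [e d f g c a b].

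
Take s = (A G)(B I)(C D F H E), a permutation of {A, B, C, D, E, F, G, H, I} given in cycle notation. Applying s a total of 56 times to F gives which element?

F lies in the 5-cycle (C D F H E).
Powers repeat with period 5 on this cycle, and 56 mod 5 = 1, so s^56(F) = s^1(F).
Stepping 1 place around the cycle: F → H.

H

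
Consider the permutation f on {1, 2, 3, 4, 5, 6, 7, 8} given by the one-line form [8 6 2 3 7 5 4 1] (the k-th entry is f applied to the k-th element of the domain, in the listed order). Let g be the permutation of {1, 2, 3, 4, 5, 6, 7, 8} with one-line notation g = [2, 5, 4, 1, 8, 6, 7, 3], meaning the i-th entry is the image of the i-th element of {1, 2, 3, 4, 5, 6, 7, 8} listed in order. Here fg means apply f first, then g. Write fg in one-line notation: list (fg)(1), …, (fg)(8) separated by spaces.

For each element, apply f then g: 1 → 8 → 3; 2 → 6 → 6; 3 → 2 → 5; 4 → 3 → 4; 5 → 7 → 7; 6 → 5 → 8; 7 → 4 → 1; 8 → 1 → 2.
Collecting the images, fg = [3 6 5 4 7 8 1 2].

3 6 5 4 7 8 1 2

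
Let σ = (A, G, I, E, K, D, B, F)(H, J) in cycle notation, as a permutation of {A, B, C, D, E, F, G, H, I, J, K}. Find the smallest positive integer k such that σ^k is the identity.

8

The cycle type of σ is (8, 2, 1).
The order of σ is the least common multiple of its cycle lengths: lcm(8, 2) = 8.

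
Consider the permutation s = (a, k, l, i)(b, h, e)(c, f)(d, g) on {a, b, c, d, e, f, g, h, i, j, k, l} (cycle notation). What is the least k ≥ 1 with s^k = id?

The disjoint cycles have lengths 4, 3, 2, 2, 1.
The order is lcm(4, 3, 2, 2) = 12.

12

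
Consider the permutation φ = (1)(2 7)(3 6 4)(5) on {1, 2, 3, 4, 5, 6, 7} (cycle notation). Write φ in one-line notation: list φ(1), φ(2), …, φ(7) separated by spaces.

Each element maps to the next entry in its cycle (wrapping to the front): 1→1, 2→7, 3→6, 4→3, 5→5, 6→4, 7→2.
Listing these in domain order gives 1 7 6 3 5 4 2.

1 7 6 3 5 4 2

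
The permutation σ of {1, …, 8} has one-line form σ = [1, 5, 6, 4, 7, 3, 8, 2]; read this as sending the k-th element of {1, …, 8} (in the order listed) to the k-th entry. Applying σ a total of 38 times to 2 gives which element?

7

Tracing 2 → 5 → … returns to 2 after 4 steps, so 2 lies in a 4-cycle (2 5 7 8).
On a 4-cycle, σ^4 is the identity, so σ^38 = σ^2 there (38 ≡ 2 mod 4).
Stepping 2 places around the cycle: 2 → 5 → 7.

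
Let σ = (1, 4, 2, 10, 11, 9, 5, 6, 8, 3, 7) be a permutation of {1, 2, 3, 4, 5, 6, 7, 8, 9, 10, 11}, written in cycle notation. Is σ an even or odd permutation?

The cycle lengths are 11.
A cycle is odd iff its length is even; σ has 0 even-length cycles, so sgn(σ) = (−1)^0 and σ is even.

even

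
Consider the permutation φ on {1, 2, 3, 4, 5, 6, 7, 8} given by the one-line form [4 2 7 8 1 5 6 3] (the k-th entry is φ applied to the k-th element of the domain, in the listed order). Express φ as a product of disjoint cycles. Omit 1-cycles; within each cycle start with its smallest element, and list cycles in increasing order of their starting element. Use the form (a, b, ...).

(1, 4, 8, 3, 7, 6, 5)

From 1: 1 → 4 → 8 → 3 → 7 → 6 → 5 → 1, closing the cycle (1, 4, 8, 3, 7, 6, 5).
Continuing from each remaining unvisited element yields (1, 4, 8, 3, 7, 6, 5).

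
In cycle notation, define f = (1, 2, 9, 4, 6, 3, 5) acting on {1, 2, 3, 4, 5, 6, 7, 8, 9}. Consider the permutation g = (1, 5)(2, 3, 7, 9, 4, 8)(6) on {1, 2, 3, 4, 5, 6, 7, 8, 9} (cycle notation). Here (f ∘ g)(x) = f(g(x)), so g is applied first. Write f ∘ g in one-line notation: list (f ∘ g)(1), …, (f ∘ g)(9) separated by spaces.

1 5 7 8 2 3 4 9 6

(f ∘ g)(x) = f(g(x)). Computing each image: f(g(1)) = f(5) = 1, f(g(2)) = f(3) = 5, f(g(3)) = f(7) = 7, f(g(4)) = f(8) = 8, f(g(5)) = f(1) = 2, f(g(6)) = f(6) = 3, f(g(7)) = f(9) = 4, f(g(8)) = f(2) = 9, f(g(9)) = f(4) = 6.
Hence f ∘ g = [1 5 7 8 2 3 4 9 6].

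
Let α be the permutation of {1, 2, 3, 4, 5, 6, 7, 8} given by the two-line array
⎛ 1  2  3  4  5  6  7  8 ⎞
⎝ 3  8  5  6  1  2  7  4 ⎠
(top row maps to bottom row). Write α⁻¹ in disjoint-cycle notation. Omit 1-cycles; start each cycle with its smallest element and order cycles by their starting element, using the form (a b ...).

First write α in disjoint cycles: (1 3 5)(2 8 4 6).
Reversing each cycle (and rotating so the smallest element leads) gives α⁻¹ = (1 5 3)(2 6 4 8).

(1 5 3)(2 6 4 8)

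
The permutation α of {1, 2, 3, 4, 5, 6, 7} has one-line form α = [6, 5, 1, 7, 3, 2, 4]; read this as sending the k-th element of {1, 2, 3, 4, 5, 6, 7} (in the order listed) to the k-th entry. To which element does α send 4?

7

4 is element number 4 of the domain, and entry number 4 of the one-line form is 7, so α(4) = 7.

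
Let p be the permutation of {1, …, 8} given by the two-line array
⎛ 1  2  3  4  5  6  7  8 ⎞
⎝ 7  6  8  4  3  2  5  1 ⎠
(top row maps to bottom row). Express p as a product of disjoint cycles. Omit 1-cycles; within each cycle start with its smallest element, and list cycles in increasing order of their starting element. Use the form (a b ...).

(1 7 5 3 8)(2 6)

Start at 1 and follow images: 1 → 7 → 5 → 3 → 8 → 1, giving the cycle (1 7 5 3 8).
Continuing from each remaining unvisited element yields (1 7 5 3 8)(2 6).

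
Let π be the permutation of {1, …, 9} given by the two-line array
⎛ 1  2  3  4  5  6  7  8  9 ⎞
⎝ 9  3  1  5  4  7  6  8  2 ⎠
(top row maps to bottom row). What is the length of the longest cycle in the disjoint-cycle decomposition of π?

Decomposing into disjoint cycles gives (1, 9, 2, 3)(4, 5)(6, 7); the longest has length 4.

4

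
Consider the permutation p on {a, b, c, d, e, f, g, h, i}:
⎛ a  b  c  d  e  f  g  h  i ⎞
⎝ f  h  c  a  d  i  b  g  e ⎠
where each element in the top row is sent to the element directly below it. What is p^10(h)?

g

Tracing h → g → … returns to h after 3 steps, so h lies in a 3-cycle (b, h, g).
Since the cycle has length 3, p^10 acts on it the same as p^1 (10 mod 3 = 1).
Stepping 1 place around the cycle: h → g.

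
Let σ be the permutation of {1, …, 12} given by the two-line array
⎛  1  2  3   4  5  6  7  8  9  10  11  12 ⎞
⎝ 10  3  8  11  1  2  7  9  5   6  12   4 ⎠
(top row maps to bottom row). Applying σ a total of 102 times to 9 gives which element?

3

Tracing 9 → 5 → … returns to 9 after 8 steps, so 9 lies in an 8-cycle (1 10 6 2 3 8 9 5).
Since the cycle has length 8, σ^102 acts on it the same as σ^6 (102 mod 8 = 6).
Advancing 6 steps from 9: 9 → 5 → 1 → 10 → 6 → 2 → 3.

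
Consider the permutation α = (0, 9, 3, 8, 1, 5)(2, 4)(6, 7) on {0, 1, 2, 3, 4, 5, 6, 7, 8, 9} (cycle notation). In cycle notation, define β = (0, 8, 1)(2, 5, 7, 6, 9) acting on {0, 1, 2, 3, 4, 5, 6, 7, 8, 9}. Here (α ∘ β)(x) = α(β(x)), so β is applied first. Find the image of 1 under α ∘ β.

9

(α ∘ β)(1) = α(β(1)). β(1) = 0, then α(0) = 9. So (α ∘ β)(1) = 9.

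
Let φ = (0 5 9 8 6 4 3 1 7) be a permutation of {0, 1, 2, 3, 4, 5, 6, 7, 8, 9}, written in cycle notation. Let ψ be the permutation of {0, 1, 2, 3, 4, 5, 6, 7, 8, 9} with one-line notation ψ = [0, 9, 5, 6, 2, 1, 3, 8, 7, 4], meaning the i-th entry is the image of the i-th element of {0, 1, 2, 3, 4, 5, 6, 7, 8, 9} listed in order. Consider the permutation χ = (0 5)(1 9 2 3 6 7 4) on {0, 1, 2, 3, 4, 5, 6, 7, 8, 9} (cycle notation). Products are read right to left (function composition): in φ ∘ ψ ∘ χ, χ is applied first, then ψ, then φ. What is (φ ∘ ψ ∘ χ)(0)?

7

Apply the permutations in order: χ(0) = 5, then ψ(5) = 1, then φ(1) = 7. So (φ ∘ ψ ∘ χ)(0) = 7.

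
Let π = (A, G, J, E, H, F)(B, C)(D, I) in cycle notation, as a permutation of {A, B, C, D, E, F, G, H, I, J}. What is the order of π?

The cycle type of π is (6, 2, 2).
The order of π is the least common multiple of its cycle lengths: lcm(6, 2, 2) = 6.

6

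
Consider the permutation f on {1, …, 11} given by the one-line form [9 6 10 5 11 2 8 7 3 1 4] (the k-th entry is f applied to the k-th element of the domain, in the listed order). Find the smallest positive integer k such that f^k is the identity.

12

Decomposing into disjoint cycles gives cycle lengths 4, 3, 2, 2.
Since disjoint cycles commute, ord(f) = lcm(4, 3, 2, 2) = 12.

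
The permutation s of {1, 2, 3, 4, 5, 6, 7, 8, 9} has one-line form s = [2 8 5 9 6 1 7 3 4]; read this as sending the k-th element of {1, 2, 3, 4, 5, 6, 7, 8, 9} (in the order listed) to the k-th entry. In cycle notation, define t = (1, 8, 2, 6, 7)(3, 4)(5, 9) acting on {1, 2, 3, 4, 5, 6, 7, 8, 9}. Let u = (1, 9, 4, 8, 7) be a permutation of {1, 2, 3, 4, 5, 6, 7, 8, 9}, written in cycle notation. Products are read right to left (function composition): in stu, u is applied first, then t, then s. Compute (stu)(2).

Chase 2: u(2) = 2; t(2) = 6; s(6) = 1. Hence (stu)(2) = 1.

1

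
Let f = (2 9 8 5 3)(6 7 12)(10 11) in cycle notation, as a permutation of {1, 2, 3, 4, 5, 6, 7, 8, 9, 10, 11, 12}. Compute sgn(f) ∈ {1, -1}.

The cycle lengths are 5, 3, 2, 1, 1.
A cycle of length ℓ contributes ℓ−1 transpositions, so f is a product of 4 + 2 + 1 = 7 transpositions — odd.

-1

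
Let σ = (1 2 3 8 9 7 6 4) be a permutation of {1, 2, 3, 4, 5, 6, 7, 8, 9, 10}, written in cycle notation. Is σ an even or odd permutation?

odd

The cycle lengths are 8, 1, 1.
A cycle is odd iff its length is even; σ has 1 even-length cycle, so sgn(σ) = (−1)^1 and σ is odd.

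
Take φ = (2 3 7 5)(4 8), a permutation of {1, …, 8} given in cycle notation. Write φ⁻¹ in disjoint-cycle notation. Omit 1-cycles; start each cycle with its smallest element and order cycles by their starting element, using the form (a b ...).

(2 5 7 3)(4 8)

The inverse reverses each cycle.
After reversing and putting each cycle's least element first, φ⁻¹ = (2 5 7 3)(4 8).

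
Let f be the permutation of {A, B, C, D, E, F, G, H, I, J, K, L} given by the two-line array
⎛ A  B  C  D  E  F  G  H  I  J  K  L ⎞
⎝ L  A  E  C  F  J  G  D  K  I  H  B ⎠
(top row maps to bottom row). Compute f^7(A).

Tracing A → L → … returns to A after 3 steps, so A lies in a 3-cycle (A L B).
Since the cycle has length 3, f^7 acts on it the same as f^1 (7 mod 3 = 1).
Stepping 1 place around the cycle: A → L.

L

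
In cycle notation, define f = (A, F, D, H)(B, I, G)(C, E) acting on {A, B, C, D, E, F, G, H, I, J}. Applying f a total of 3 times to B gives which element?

B

B lies in the 3-cycle (B, I, G).
On a 3-cycle, f^3 is the identity, so f^3 = f^0 there (3 ≡ 0 mod 3).
So f^3(B) = B.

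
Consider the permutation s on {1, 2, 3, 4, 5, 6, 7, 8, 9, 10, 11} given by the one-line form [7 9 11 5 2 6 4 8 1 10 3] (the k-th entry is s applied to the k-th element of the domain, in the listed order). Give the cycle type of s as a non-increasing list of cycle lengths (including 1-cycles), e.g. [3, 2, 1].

The disjoint cycles are (1 7 4 5 2 9)(3 11)(6)(8)(10), with lengths 6, 2, 1, 1, 1 in non-increasing order.

[6, 2, 1, 1, 1]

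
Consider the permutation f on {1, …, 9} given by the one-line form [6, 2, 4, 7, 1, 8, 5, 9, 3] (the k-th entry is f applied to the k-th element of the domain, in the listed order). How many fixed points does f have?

1

The fixed points (elements with f(x) = x) are {2}, so there is 1.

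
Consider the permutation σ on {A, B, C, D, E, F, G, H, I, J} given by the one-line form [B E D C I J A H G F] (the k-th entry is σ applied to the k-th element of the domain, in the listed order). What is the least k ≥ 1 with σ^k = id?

The disjoint-cycle form of σ has cycle lengths 5, 2, 2, 1.
Since disjoint cycles commute, ord(σ) = lcm(5, 2, 2) = 10.

10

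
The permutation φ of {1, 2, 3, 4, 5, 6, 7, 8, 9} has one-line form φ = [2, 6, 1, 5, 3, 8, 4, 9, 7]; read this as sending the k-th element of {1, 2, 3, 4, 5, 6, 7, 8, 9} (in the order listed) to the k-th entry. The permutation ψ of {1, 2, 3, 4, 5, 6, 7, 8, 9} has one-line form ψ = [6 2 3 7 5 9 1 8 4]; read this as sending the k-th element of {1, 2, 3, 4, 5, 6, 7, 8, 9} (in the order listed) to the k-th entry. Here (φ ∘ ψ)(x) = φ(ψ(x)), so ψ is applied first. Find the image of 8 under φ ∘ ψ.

ψ(8) = 8, then φ(8) = 9; composing gives (φ ∘ ψ)(8) = 9.

9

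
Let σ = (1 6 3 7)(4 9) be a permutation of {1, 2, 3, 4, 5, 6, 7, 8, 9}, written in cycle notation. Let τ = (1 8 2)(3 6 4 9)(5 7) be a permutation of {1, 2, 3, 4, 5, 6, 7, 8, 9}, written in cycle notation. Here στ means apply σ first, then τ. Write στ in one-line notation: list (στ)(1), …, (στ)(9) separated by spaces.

For each element, apply σ then τ: 1 → 6 → 4; 2 → 2 → 1; 3 → 7 → 5; 4 → 9 → 3; 5 → 5 → 7; 6 → 3 → 6; 7 → 1 → 8; 8 → 8 → 2; 9 → 4 → 9.
So στ in one-line form is 4 1 5 3 7 6 8 2 9.

4 1 5 3 7 6 8 2 9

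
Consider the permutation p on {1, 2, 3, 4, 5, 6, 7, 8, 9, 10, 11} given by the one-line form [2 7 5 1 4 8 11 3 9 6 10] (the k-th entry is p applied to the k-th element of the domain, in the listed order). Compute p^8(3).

6

Tracing 3 → 5 → … returns to 3 after 10 steps, so 3 lies in a 10-cycle (1, 2, 7, 11, 10, 6, 8, 3, 5, 4).
Stepping 8 places around the cycle: 3 → 5 → 4 → 1 → 2 → 7 → 11 → 10 → 6.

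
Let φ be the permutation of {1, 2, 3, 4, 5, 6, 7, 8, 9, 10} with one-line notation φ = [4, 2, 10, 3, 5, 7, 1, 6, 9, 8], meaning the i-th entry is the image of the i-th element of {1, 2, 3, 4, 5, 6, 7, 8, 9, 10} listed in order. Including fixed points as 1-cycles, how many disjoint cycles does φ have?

4

The cycle decomposition is (1, 4, 3, 10, 8, 6, 7)(2)(5)(9), which has 4 cycles (counting 1-cycles).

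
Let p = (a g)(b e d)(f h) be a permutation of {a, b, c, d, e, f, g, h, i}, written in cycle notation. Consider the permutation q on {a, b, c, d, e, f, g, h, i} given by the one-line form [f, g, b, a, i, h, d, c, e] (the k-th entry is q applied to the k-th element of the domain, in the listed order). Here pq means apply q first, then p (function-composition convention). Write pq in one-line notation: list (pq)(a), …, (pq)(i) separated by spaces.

(pq)(x) = p(q(x)). Computing each image: p(q(a)) = p(f) = h, p(q(b)) = p(g) = a, p(q(c)) = p(b) = e, p(q(d)) = p(a) = g, p(q(e)) = p(i) = i, p(q(f)) = p(h) = f, p(q(g)) = p(d) = b, p(q(h)) = p(c) = c, p(q(i)) = p(e) = d.
Hence pq = [h a e g i f b c d].

h a e g i f b c d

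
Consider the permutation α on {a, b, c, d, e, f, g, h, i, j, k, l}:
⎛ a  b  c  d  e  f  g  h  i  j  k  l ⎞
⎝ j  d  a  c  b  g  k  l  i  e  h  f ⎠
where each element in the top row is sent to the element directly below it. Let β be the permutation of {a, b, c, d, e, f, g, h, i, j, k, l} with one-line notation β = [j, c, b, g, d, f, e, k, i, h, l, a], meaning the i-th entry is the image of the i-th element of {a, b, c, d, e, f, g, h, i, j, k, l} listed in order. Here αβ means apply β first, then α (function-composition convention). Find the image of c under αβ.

d

First apply β: β(c) = b, then α(b) = d. Thus (αβ)(c) = d.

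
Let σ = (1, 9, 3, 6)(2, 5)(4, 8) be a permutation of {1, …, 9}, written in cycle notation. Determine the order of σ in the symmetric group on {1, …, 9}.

The disjoint cycles have lengths 4, 2, 2, 1.
Since disjoint cycles commute, ord(σ) = lcm(4, 2, 2) = 4.

4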